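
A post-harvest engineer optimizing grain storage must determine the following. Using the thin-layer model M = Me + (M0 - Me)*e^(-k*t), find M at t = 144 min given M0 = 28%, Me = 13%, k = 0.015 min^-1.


M = Me + (M0 - Me) * e^(-k*t)
  = 13 + (28 - 13) * e^(-0.015*144)
  = 13 + 15 * e^(-2.160)
  = 13 + 15 * 0.11533
  = 13 + 1.7299
  = 14.73%


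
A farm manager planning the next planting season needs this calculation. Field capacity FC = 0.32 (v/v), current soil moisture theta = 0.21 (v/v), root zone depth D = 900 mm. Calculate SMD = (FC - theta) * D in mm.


SMD = (FC - theta) * D
    = (0.32 - 0.21) * 900
    = 0.110 * 900
    = 99 mm


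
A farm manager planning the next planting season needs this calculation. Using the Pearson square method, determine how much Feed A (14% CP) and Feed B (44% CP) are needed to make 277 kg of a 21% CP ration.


parts_A = CP_b - target = 44 - 21 = 23
parts_B = target - CP_a = 21 - 14 = 7
total_parts = 23 + 7 = 30
Feed A = 277 * 23 / 30 = 212.37 kg
Feed B = 277 * 7 / 30 = 64.63 kg

212.37 kg


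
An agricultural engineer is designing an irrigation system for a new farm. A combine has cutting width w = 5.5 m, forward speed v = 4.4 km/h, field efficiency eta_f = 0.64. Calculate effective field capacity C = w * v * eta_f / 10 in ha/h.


C = w * v * eta_f / 10
  = 5.5 * 4.4 * 0.64 / 10
  = 15.49 / 10
  = 1.55 ha/h


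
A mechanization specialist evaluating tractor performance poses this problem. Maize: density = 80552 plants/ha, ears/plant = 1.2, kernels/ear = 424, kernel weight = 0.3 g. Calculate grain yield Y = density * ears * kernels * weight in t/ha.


Y = density * ears * kernels * kw
  = 80552 * 1.2 * 424 * 0.3 g/ha
  = 12295457.28 g/ha
  = 12295.46 kg/ha = 12.30 t/ha


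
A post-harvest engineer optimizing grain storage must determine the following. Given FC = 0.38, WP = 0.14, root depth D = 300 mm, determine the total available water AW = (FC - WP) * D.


AW = (FC - WP) * D
   = (0.38 - 0.14) * 300
   = 0.24 * 300
   = 72 mm


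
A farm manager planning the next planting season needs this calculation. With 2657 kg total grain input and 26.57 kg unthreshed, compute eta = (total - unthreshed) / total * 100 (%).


eta = (total - unthreshed) / total * 100
    = (2657 - 26.57) / 2657 * 100
    = 2630.43 / 2657 * 100
    = 99%


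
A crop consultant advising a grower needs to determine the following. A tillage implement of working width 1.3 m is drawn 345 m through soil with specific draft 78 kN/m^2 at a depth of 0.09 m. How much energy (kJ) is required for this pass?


E = k * d * w * L
  = 78 * 0.09 * 1.3 * 345
  = 3148.47 kJ


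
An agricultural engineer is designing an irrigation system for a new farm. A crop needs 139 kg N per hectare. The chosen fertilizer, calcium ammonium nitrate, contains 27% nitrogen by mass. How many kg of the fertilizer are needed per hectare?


Rate = N_required / (N_content / 100)
     = 139 / (27 / 100)
     = 139 / 0.27
     = 514.81 kg/ha


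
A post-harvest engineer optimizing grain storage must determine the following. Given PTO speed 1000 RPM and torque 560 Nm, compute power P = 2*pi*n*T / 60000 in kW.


P = 2*pi*n*T / 60000
  = 2*pi * 1000 * 560 / 60000
  = 3518583.77 / 60000
  = 58.64 kW


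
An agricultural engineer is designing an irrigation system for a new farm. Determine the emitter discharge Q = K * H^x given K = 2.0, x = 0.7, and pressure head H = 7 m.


Q = K * H^x
  = 2.0 * 7^0.7
  = 2.0 * 3.9045
  = 7.81 L/h


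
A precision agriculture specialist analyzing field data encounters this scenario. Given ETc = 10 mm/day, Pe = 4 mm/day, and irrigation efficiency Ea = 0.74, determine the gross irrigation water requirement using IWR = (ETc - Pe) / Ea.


IWR = (ETc - Pe) / Ea
    = (10 - 4) / 0.74
    = 6 / 0.74
    = 8.11 mm/day


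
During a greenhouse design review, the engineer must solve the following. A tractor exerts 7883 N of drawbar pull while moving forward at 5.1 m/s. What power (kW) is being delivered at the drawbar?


P = F * v / 1000
  = 7883 * 5.1 / 1000
  = 40203.30 / 1000
  = 40.20 kW


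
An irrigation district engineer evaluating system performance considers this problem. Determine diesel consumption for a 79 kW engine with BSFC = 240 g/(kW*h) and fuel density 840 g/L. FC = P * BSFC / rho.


FC = P * BSFC / rho_fuel
   = 79 * 240 / 840
   = 18960 / 840
   = 22.57 L/h


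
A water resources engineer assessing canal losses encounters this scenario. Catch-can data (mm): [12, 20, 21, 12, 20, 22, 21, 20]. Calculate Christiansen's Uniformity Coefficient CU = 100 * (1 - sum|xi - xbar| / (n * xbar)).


xbar = 148 / 8 = 18.500
sum|xi - xbar| = 26
CU = 100 * (1 - 26 / (8 * 18.500))
   = 100 * (1 - 0.1757)
   = 82.43%


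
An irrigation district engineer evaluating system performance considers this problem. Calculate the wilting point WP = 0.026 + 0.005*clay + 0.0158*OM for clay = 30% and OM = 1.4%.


WP = 0.026 + 0.005*30 + 0.0158*1.4
   = 0.026 + 0.1500 + 0.0221
   = 0.1981


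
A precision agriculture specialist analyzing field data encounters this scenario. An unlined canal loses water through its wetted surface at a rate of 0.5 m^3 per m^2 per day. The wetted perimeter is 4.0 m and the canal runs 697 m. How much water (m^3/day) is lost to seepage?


S = C * P * L
  = 0.5 * 4.0 * 697
  = 1394 m^3/day


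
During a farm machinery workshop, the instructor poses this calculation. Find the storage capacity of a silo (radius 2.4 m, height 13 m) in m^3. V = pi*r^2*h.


V = pi * r^2 * h
  = pi * 2.4^2 * 13
  = pi * 5.76 * 13
  = 235.24 m^3


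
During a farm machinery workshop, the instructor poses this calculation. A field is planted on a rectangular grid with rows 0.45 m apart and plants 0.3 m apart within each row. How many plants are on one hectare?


D = 10000 / (row_sp * plant_sp)
  = 10000 / (0.45 * 0.3)
  = 10000 / 0.1350
  = 74074.07 plants/ha


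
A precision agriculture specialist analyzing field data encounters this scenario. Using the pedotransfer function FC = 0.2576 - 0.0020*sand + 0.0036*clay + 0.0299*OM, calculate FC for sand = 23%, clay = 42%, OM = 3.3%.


FC = 0.2576 - 0.0020*23 + 0.0036*42 + 0.0299*3.3
   = 0.2576 - 0.0460 + 0.1512 + 0.0987
   = 0.4615


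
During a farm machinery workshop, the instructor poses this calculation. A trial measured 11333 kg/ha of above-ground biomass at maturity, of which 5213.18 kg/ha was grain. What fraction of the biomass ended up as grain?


HI = grain_yield / biomass
   = 5213.18 / 11333
   = 0.46


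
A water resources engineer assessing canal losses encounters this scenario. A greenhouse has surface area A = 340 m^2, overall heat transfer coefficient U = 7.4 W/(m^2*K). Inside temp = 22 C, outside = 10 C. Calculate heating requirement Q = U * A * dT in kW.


dT = 22 - (10) = 12 K
Q = U * A * dT
  = 7.4 * 340 * 12
  = 30192 W = 30.19 kW


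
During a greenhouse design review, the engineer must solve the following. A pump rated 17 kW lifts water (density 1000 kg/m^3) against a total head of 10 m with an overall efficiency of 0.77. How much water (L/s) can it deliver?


Q = (P * 1000 * eta) / (rho * g * H)
  = (17 * 1000 * 0.77) / (1000 * 9.81 * 10)
  = 13090 / 98100
  = 0.13344 m^3/s = 133.44 L/s


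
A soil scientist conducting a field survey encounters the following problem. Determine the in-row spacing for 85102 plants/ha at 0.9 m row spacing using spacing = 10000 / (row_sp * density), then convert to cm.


spacing = 10000 / (row_sp * density)
        = 10000 / (0.9 * 85102)
        = 10000 / 76591.80
        = 0.13056 m = 13.06 cm


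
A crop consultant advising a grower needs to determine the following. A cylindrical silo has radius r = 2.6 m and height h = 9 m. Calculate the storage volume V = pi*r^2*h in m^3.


V = pi * r^2 * h
  = pi * 2.6^2 * 9
  = pi * 6.76 * 9
  = 191.13 m^3


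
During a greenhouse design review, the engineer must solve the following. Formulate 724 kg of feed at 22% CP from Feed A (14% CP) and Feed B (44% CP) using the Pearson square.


parts_A = CP_b - target = 44 - 22 = 22
parts_B = target - CP_a = 22 - 14 = 8
total_parts = 22 + 8 = 30
Feed A = 724 * 22 / 30 = 530.93 kg
Feed B = 724 * 8 / 30 = 193.07 kg

530.93 kg


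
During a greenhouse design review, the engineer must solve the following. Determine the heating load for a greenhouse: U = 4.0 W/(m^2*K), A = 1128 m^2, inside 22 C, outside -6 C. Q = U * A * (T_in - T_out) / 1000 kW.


dT = 22 - (-6) = 28 K
Q = U * A * dT
  = 4.0 * 1128 * 28
  = 126336 W = 126.34 kW


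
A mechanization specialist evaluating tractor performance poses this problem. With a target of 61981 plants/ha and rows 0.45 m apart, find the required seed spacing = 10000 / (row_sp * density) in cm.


spacing = 10000 / (row_sp * density)
        = 10000 / (0.45 * 61981)
        = 10000 / 27891.45
        = 0.35853 m = 35.85 cm


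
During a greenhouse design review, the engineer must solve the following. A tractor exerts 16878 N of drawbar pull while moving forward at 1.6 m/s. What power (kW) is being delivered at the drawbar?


P = F * v / 1000
  = 16878 * 1.6 / 1000
  = 27004.80 / 1000
  = 27.00 kW


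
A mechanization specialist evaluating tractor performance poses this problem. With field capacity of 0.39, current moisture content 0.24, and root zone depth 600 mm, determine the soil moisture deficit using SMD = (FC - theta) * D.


SMD = (FC - theta) * D
    = (0.39 - 0.24) * 600
    = 0.150 * 600
    = 90 mm


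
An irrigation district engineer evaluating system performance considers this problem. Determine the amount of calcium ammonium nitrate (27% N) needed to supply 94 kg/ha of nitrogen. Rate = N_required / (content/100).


Rate = N_required / (N_content / 100)
     = 94 / (27 / 100)
     = 94 / 0.27
     = 348.15 kg/ha


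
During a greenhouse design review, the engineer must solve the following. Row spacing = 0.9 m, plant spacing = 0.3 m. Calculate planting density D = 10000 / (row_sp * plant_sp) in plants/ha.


D = 10000 / (row_sp * plant_sp)
  = 10000 / (0.9 * 0.3)
  = 10000 / 0.2700
  = 37037.04 plants/ha


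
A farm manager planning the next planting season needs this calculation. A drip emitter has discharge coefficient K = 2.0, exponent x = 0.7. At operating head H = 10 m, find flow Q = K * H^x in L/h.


Q = K * H^x
  = 2.0 * 10^0.7
  = 2.0 * 5.0119
  = 10.02 L/h


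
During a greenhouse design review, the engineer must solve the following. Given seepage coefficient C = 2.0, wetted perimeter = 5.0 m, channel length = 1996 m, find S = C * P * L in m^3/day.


S = C * P * L
  = 2.0 * 5.0 * 1996
  = 19960 m^3/day


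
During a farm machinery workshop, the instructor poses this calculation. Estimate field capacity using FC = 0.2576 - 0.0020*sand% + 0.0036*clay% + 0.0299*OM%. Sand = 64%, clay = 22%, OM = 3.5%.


FC = 0.2576 - 0.0020*64 + 0.0036*22 + 0.0299*3.5
   = 0.2576 - 0.1280 + 0.0792 + 0.1047
   = 0.3135


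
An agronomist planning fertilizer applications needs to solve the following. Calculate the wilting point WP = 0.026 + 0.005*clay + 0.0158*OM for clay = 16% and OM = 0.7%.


WP = 0.026 + 0.005*16 + 0.0158*0.7
   = 0.026 + 0.0800 + 0.0111
   = 0.1171


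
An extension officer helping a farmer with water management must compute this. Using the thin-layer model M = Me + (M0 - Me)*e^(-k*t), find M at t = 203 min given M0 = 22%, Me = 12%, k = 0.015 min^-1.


M = Me + (M0 - Me) * e^(-k*t)
  = 12 + (22 - 12) * e^(-0.015*203)
  = 12 + 10 * e^(-3.045)
  = 12 + 10 * 0.04760
  = 12 + 0.4760
  = 12.48%


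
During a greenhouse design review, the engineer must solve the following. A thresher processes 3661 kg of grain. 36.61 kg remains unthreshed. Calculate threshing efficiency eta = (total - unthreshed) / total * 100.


eta = (total - unthreshed) / total * 100
    = (3661 - 36.61) / 3661 * 100
    = 3624.39 / 3661 * 100
    = 99%


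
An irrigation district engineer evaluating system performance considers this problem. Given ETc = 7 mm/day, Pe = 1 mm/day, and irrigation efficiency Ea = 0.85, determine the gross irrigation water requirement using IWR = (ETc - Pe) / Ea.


IWR = (ETc - Pe) / Ea
    = (7 - 1) / 0.85
    = 6 / 0.85
    = 7.06 mm/day


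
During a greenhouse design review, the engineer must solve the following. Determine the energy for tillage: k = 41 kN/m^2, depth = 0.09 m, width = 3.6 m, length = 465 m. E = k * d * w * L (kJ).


E = k * d * w * L
  = 41 * 0.09 * 3.6 * 465
  = 6177.06 kJ


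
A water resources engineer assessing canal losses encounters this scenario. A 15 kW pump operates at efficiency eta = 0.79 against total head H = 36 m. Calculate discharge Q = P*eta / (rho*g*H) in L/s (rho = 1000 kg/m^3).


Q = (P * 1000 * eta) / (rho * g * H)
  = (15 * 1000 * 0.79) / (1000 * 9.81 * 36)
  = 11850 / 353160
  = 0.03355 m^3/s = 33.55 L/s


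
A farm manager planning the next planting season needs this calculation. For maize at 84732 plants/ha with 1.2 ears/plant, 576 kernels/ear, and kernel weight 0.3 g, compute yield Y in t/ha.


Y = density * ears * kernels * kw
  = 84732 * 1.2 * 576 * 0.3 g/ha
  = 17570027.52 g/ha
  = 17570.03 kg/ha = 17.57 t/ha


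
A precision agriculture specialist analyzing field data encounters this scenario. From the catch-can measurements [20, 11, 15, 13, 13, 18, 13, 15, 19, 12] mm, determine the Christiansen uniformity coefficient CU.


xbar = 149 / 10 = 14.900
sum|xi - xbar| = 25
CU = 100 * (1 - 25 / (10 * 14.900))
   = 100 * (1 - 0.1678)
   = 83.22%


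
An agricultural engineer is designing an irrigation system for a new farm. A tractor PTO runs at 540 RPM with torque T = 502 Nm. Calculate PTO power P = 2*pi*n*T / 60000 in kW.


P = 2*pi*n*T / 60000
  = 2*pi * 540 * 502 / 60000
  = 1703245.87 / 60000
  = 28.39 kW


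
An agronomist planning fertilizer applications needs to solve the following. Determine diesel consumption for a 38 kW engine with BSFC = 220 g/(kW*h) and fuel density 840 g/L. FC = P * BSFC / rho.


FC = P * BSFC / rho_fuel
   = 38 * 220 / 840
   = 8360 / 840
   = 9.95 L/h


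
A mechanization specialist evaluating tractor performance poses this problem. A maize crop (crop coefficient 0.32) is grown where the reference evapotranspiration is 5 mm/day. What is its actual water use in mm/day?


ETc = Kc * ET0
    = 0.32 * 5
    = 1.60 mm/day


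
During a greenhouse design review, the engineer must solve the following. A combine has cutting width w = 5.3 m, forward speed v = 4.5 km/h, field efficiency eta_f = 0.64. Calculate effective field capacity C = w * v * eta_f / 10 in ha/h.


C = w * v * eta_f / 10
  = 5.3 * 4.5 * 0.64 / 10
  = 15.26 / 10
  = 1.53 ha/h


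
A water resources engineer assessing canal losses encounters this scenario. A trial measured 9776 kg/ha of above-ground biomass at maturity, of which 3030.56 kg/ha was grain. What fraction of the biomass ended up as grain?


HI = grain_yield / biomass
   = 3030.56 / 9776
   = 0.31


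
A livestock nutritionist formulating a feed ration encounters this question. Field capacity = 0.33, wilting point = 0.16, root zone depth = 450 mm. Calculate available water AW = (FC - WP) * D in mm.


AW = (FC - WP) * D
   = (0.33 - 0.16) * 450
   = 0.17 * 450
   = 76.50 mm


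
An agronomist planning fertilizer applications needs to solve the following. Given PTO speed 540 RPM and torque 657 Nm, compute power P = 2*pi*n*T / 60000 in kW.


P = 2*pi*n*T / 60000
  = 2*pi * 540 * 657 / 60000
  = 2229148.48 / 60000
  = 37.15 kW


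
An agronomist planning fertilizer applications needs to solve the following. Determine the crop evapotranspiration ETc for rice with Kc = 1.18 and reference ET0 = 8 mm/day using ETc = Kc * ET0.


ETc = Kc * ET0
    = 1.18 * 8
    = 9.44 mm/day


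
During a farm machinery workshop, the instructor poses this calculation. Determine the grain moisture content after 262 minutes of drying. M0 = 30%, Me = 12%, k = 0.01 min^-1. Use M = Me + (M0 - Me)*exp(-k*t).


M = Me + (M0 - Me) * e^(-k*t)
  = 12 + (30 - 12) * e^(-0.01*262)
  = 12 + 18 * e^(-2.620)
  = 12 + 18 * 0.07280
  = 12 + 1.3105
  = 13.31%


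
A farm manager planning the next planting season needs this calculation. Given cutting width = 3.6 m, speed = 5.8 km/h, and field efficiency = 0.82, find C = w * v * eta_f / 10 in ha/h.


C = w * v * eta_f / 10
  = 3.6 * 5.8 * 0.82 / 10
  = 17.12 / 10
  = 1.71 ha/h


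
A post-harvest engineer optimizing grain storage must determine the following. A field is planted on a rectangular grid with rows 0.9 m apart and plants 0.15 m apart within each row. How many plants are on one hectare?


D = 10000 / (row_sp * plant_sp)
  = 10000 / (0.9 * 0.15)
  = 10000 / 0.1350
  = 74074.07 plants/ha


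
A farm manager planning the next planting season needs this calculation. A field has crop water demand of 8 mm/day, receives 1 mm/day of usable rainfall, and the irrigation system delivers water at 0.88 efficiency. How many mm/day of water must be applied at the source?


IWR = (ETc - Pe) / Ea
    = (8 - 1) / 0.88
    = 7 / 0.88
    = 7.95 mm/day


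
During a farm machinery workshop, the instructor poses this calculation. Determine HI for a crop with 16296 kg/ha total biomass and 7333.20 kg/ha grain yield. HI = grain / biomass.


HI = grain_yield / biomass
   = 7333.20 / 16296
   = 0.45


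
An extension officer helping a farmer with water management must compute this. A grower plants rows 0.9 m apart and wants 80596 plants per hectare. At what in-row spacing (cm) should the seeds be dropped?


spacing = 10000 / (row_sp * density)
        = 10000 / (0.9 * 80596)
        = 10000 / 72536.40
        = 0.13786 m = 13.79 cm


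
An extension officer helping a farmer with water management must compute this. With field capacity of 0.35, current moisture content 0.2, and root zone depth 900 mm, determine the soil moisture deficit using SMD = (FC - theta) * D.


SMD = (FC - theta) * D
    = (0.35 - 0.2) * 900
    = 0.150 * 900
    = 135 mm


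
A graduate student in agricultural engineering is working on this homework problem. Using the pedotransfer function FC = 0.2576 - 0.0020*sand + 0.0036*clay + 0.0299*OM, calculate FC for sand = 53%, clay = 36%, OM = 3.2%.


FC = 0.2576 - 0.0020*53 + 0.0036*36 + 0.0299*3.2
   = 0.2576 - 0.1060 + 0.1296 + 0.0957
   = 0.3769


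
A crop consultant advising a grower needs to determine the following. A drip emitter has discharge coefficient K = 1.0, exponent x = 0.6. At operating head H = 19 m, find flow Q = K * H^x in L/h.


Q = K * H^x
  = 1.0 * 19^0.6
  = 1.0 * 5.8513
  = 5.85 L/h


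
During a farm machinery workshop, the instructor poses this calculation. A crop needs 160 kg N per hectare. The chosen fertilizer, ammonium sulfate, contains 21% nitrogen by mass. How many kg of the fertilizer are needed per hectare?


Rate = N_required / (N_content / 100)
     = 160 / (21 / 100)
     = 160 / 0.21
     = 761.90 kg/ha


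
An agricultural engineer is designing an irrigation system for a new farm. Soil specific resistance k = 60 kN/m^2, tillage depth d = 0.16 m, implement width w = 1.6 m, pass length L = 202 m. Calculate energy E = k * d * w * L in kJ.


E = k * d * w * L
  = 60 * 0.16 * 1.6 * 202
  = 3102.72 kJ


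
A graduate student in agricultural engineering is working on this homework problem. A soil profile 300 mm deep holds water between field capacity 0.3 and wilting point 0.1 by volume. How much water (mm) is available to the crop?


AW = (FC - WP) * D
   = (0.3 - 0.1) * 300
   = 0.20 * 300
   = 60 mm


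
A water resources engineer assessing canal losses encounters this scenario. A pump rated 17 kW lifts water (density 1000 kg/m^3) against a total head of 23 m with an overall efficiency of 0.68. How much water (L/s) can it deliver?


Q = (P * 1000 * eta) / (rho * g * H)
  = (17 * 1000 * 0.68) / (1000 * 9.81 * 23)
  = 11560 / 225630
  = 0.05123 m^3/s = 51.23 L/s


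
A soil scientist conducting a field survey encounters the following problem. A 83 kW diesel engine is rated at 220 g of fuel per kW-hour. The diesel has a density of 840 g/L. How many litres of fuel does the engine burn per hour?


FC = P * BSFC / rho_fuel
   = 83 * 220 / 840
   = 18260 / 840
   = 21.74 L/h


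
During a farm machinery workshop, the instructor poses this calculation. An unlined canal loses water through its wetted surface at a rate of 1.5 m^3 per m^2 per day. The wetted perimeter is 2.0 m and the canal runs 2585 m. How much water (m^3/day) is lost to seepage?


S = C * P * L
  = 1.5 * 2.0 * 2585
  = 7755 m^3/day


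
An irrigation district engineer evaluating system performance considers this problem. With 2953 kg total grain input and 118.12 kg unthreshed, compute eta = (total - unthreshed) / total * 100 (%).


eta = (total - unthreshed) / total * 100
    = (2953 - 118.12) / 2953 * 100
    = 2834.88 / 2953 * 100
    = 96%


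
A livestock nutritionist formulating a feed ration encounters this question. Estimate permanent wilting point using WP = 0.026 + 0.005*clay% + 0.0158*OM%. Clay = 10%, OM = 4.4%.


WP = 0.026 + 0.005*10 + 0.0158*4.4
   = 0.026 + 0.0500 + 0.0695
   = 0.1455


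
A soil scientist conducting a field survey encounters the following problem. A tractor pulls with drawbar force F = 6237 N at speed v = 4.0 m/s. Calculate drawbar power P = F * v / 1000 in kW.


P = F * v / 1000
  = 6237 * 4.0 / 1000
  = 24948 / 1000
  = 24.95 kW


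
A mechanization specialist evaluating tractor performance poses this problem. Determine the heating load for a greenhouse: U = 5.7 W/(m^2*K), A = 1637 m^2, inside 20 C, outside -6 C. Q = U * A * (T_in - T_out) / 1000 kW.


dT = 20 - (-6) = 26 K
Q = U * A * dT
  = 5.7 * 1637 * 26
  = 242603.40 W = 242.60 kW


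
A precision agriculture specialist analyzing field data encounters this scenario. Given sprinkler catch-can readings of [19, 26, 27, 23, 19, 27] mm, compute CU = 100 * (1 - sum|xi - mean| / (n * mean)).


xbar = 141 / 6 = 23.500
sum|xi - xbar| = 19
CU = 100 * (1 - 19 / (6 * 23.500))
   = 100 * (1 - 0.1348)
   = 86.52%


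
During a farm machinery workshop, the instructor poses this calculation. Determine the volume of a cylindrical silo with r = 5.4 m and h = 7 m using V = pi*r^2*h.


V = pi * r^2 * h
  = pi * 5.4^2 * 7
  = pi * 29.16 * 7
  = 641.26 m^3


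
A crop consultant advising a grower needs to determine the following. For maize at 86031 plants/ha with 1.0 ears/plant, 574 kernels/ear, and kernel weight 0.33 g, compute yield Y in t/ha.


Y = density * ears * kernels * kw
  = 86031 * 1.0 * 574 * 0.33 g/ha
  = 16295992.02 g/ha
  = 16295.99 kg/ha = 16.30 t/ha


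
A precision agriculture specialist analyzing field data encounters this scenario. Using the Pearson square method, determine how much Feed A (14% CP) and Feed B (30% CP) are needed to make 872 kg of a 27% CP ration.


parts_A = CP_b - target = 30 - 27 = 3
parts_B = target - CP_a = 27 - 14 = 13
total_parts = 3 + 13 = 16
Feed A = 872 * 3 / 16 = 163.50 kg
Feed B = 872 * 13 / 16 = 708.50 kg

163.50 kg


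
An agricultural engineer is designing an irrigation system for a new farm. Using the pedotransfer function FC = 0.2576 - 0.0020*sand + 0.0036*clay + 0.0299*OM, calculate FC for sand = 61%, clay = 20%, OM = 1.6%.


FC = 0.2576 - 0.0020*61 + 0.0036*20 + 0.0299*1.6
   = 0.2576 - 0.1220 + 0.0720 + 0.0478
   = 0.2554


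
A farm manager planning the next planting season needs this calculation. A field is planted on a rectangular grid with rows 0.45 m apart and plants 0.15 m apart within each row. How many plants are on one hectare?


D = 10000 / (row_sp * plant_sp)
  = 10000 / (0.45 * 0.15)
  = 10000 / 0.0675
  = 148148.15 plants/ha


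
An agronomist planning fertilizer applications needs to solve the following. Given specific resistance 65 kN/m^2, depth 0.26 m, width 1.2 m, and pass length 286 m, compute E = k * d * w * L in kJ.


E = k * d * w * L
  = 65 * 0.26 * 1.2 * 286
  = 5800.08 kJ


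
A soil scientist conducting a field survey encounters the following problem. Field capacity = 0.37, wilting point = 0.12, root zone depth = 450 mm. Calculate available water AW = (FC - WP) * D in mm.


AW = (FC - WP) * D
   = (0.37 - 0.12) * 450
   = 0.25 * 450
   = 112.50 mm


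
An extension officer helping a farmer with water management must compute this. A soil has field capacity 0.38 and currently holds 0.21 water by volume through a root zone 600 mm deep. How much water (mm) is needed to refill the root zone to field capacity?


SMD = (FC - theta) * D
    = (0.38 - 0.21) * 600
    = 0.170 * 600
    = 102 mm


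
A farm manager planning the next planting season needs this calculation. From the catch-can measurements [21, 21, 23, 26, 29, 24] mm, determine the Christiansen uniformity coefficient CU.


xbar = 144 / 6 = 24
sum|xi - xbar| = 14
CU = 100 * (1 - 14 / (6 * 24))
   = 100 * (1 - 0.0972)
   = 90.28%


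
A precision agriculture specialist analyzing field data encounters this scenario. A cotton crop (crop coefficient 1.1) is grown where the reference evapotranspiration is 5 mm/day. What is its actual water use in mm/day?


ETc = Kc * ET0
    = 1.1 * 5
    = 5.50 mm/day


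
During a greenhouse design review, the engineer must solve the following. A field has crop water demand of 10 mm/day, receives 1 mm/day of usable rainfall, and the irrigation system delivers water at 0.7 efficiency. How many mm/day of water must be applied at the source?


IWR = (ETc - Pe) / Ea
    = (10 - 1) / 0.7
    = 9 / 0.7
    = 12.86 mm/day


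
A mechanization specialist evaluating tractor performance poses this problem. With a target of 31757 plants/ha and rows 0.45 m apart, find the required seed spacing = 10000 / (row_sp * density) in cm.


spacing = 10000 / (row_sp * density)
        = 10000 / (0.45 * 31757)
        = 10000 / 14290.65
        = 0.69976 m = 69.98 cm


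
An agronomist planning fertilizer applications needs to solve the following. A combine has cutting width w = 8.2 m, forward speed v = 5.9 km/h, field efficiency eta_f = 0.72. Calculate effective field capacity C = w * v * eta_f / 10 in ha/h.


C = w * v * eta_f / 10
  = 8.2 * 5.9 * 0.72 / 10
  = 34.83 / 10
  = 3.48 ha/h


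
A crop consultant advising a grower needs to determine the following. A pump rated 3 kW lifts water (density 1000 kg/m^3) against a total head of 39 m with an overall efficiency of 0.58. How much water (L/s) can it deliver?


Q = (P * 1000 * eta) / (rho * g * H)
  = (3 * 1000 * 0.58) / (1000 * 9.81 * 39)
  = 1740 / 382590
  = 0.00455 m^3/s = 4.55 L/s


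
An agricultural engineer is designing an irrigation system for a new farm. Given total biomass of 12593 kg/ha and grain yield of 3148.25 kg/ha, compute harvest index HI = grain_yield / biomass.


HI = grain_yield / biomass
   = 3148.25 / 12593
   = 0.25


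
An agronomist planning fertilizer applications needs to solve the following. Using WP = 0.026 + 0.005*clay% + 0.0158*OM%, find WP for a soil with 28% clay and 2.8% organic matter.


WP = 0.026 + 0.005*28 + 0.0158*2.8
   = 0.026 + 0.1400 + 0.0442
   = 0.2102


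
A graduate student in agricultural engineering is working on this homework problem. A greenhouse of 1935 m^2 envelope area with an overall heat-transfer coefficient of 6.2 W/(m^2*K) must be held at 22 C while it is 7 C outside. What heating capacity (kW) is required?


dT = 22 - (7) = 15 K
Q = U * A * dT
  = 6.2 * 1935 * 15
  = 179955 W = 179.96 kW


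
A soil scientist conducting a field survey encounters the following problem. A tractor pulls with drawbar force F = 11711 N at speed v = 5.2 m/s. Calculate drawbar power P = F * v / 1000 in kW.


P = F * v / 1000
  = 11711 * 5.2 / 1000
  = 60897.20 / 1000
  = 60.90 kW


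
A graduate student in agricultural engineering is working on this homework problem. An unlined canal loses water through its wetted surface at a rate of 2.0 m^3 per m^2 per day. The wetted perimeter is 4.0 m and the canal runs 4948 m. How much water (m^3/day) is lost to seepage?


S = C * P * L
  = 2.0 * 4.0 * 4948
  = 39584 m^3/day


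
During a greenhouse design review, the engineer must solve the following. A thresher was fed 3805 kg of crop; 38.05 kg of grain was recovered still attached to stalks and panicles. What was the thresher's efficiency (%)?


eta = (total - unthreshed) / total * 100
    = (3805 - 38.05) / 3805 * 100
    = 3766.95 / 3805 * 100
    = 99%


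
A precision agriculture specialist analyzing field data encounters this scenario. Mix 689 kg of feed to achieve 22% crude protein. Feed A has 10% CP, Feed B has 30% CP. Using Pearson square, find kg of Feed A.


parts_A = CP_b - target = 30 - 22 = 8
parts_B = target - CP_a = 22 - 10 = 12
total_parts = 8 + 12 = 20
Feed A = 689 * 8 / 20 = 275.60 kg
Feed B = 689 * 12 / 20 = 413.40 kg

275.60 kg


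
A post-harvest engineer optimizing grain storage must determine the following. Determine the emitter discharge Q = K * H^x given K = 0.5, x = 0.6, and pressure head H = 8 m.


Q = K * H^x
  = 0.5 * 8^0.6
  = 0.5 * 3.4822
  = 1.74 L/h


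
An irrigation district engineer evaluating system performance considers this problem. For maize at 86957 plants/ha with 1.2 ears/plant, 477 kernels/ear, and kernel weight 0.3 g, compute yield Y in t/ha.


Y = density * ears * kernels * kw
  = 86957 * 1.2 * 477 * 0.3 g/ha
  = 14932256.04 g/ha
  = 14932.26 kg/ha = 14.93 t/ha


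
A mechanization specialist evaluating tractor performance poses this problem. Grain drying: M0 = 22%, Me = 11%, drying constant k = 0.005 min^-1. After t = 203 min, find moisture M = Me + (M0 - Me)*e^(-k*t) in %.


M = Me + (M0 - Me) * e^(-k*t)
  = 11 + (22 - 11) * e^(-0.005*203)
  = 11 + 11 * e^(-1.015)
  = 11 + 11 * 0.36240
  = 11 + 3.9864
  = 14.99%


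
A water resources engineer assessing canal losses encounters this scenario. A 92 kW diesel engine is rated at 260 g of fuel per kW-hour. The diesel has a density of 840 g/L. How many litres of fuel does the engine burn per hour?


FC = P * BSFC / rho_fuel
   = 92 * 260 / 840
   = 23920 / 840
   = 28.48 L/h


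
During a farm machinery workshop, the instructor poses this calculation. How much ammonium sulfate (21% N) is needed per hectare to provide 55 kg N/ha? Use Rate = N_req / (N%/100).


Rate = N_required / (N_content / 100)
     = 55 / (21 / 100)
     = 55 / 0.21
     = 261.90 kg/ha


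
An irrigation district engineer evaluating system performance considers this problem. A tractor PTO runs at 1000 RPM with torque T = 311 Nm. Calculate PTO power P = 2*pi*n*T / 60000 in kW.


P = 2*pi*n*T / 60000
  = 2*pi * 1000 * 311 / 60000
  = 1954070.63 / 60000
  = 32.57 kW


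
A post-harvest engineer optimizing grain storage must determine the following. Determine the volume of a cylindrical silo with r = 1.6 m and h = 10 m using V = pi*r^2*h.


V = pi * r^2 * h
  = pi * 1.6^2 * 10
  = pi * 2.56 * 10
  = 80.42 m^3


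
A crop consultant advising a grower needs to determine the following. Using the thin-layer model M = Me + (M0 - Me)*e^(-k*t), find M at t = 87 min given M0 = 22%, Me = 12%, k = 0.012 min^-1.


M = Me + (M0 - Me) * e^(-k*t)
  = 12 + (22 - 12) * e^(-0.012*87)
  = 12 + 10 * e^(-1.044)
  = 12 + 10 * 0.35204
  = 12 + 3.5204
  = 15.52%


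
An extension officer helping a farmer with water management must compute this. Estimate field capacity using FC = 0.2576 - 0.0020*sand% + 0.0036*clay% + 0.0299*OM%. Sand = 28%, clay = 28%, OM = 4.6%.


FC = 0.2576 - 0.0020*28 + 0.0036*28 + 0.0299*4.6
   = 0.2576 - 0.0560 + 0.1008 + 0.1375
   = 0.4399


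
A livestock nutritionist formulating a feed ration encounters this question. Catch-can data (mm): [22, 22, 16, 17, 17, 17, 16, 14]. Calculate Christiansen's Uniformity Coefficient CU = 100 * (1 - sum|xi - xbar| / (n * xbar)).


xbar = 141 / 8 = 17.625
sum|xi - xbar| = 17.500
CU = 100 * (1 - 17.500 / (8 * 17.625))
   = 100 * (1 - 0.1241)
   = 87.59%


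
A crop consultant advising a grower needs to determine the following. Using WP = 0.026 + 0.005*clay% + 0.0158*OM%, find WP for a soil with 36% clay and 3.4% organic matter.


WP = 0.026 + 0.005*36 + 0.0158*3.4
   = 0.026 + 0.1800 + 0.0537
   = 0.2597


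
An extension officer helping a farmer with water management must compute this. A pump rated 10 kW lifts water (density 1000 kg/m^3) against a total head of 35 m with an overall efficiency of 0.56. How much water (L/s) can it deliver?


Q = (P * 1000 * eta) / (rho * g * H)
  = (10 * 1000 * 0.56) / (1000 * 9.81 * 35)
  = 5600 / 343350
  = 0.01631 m^3/s = 16.31 L/s


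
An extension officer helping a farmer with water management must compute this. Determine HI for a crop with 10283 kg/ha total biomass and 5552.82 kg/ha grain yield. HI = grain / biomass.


HI = grain_yield / biomass
   = 5552.82 / 10283
   = 0.54


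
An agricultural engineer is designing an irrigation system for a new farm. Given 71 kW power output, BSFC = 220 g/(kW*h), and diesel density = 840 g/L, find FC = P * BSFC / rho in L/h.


FC = P * BSFC / rho_fuel
   = 71 * 220 / 840
   = 15620 / 840
   = 18.60 L/h


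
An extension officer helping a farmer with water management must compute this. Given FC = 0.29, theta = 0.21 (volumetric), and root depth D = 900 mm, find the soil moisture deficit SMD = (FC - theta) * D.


SMD = (FC - theta) * D
    = (0.29 - 0.21) * 900
    = 0.080 * 900
    = 72 mm


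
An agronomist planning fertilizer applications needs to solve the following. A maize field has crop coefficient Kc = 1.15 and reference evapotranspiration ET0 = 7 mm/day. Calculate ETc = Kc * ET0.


ETc = Kc * ET0
    = 1.15 * 7
    = 8.05 mm/day


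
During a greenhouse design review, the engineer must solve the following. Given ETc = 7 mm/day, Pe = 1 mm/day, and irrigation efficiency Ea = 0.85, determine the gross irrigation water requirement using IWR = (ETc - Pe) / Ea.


IWR = (ETc - Pe) / Ea
    = (7 - 1) / 0.85
    = 6 / 0.85
    = 7.06 mm/day


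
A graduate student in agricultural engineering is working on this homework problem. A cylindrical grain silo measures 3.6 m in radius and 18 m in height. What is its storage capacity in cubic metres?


V = pi * r^2 * h
  = pi * 3.6^2 * 18
  = pi * 12.96 * 18
  = 732.87 m^3


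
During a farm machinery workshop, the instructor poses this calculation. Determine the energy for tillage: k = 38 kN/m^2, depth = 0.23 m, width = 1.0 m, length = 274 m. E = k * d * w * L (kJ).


E = k * d * w * L
  = 38 * 0.23 * 1.0 * 274
  = 2394.76 kJ


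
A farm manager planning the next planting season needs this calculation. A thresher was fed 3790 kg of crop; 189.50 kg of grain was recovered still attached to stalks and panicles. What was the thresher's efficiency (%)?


eta = (total - unthreshed) / total * 100
    = (3790 - 189.50) / 3790 * 100
    = 3600.50 / 3790 * 100
    = 95%


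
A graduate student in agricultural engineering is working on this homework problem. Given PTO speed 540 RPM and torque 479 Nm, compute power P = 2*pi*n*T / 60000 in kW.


P = 2*pi*n*T / 60000
  = 2*pi * 540 * 479 / 60000
  = 1625208.71 / 60000
  = 27.09 kW


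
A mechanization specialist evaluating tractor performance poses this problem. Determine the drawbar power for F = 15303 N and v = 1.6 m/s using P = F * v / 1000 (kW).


P = F * v / 1000
  = 15303 * 1.6 / 1000
  = 24484.80 / 1000
  = 24.48 kW


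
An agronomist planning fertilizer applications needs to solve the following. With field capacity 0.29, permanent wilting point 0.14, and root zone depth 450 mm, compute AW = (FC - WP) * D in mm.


AW = (FC - WP) * D
   = (0.29 - 0.14) * 450
   = 0.15 * 450
   = 67.50 mm


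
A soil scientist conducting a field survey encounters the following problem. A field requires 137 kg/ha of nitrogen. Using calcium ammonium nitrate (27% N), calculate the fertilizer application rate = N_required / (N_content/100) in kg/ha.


Rate = N_required / (N_content / 100)
     = 137 / (27 / 100)
     = 137 / 0.27
     = 507.41 kg/ha


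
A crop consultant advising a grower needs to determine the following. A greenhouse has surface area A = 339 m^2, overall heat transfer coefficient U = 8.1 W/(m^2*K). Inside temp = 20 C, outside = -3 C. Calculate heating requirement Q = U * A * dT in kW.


dT = 20 - (-3) = 23 K
Q = U * A * dT
  = 8.1 * 339 * 23
  = 63155.70 W = 63.16 kW


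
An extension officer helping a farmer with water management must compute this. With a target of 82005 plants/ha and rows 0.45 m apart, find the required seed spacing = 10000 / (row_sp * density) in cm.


spacing = 10000 / (row_sp * density)
        = 10000 / (0.45 * 82005)
        = 10000 / 36902.25
        = 0.27099 m = 27.10 cm


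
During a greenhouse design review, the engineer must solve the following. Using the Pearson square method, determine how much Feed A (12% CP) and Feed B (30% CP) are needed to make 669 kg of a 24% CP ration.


parts_A = CP_b - target = 30 - 24 = 6
parts_B = target - CP_a = 24 - 12 = 12
total_parts = 6 + 12 = 18
Feed A = 669 * 6 / 18 = 223 kg
Feed B = 669 * 12 / 18 = 446 kg

223 kg


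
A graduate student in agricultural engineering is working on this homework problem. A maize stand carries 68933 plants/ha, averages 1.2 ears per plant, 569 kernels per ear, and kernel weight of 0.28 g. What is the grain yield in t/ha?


Y = density * ears * kernels * kw
  = 68933 * 1.2 * 569 * 0.28 g/ha
  = 13178886.67 g/ha
  = 13178.89 kg/ha = 13.18 t/ha


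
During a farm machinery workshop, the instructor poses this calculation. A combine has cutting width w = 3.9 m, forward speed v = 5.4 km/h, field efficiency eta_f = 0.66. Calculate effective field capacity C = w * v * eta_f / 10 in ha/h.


C = w * v * eta_f / 10
  = 3.9 * 5.4 * 0.66 / 10
  = 13.90 / 10
  = 1.39 ha/h


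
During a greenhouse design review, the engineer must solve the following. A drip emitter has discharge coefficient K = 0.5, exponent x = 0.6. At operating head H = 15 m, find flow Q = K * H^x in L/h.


Q = K * H^x
  = 0.5 * 15^0.6
  = 0.5 * 5.0776
  = 2.54 L/h


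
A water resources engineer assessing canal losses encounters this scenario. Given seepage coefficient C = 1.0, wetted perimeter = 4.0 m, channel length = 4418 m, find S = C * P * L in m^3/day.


S = C * P * L
  = 1.0 * 4.0 * 4418
  = 17672 m^3/day


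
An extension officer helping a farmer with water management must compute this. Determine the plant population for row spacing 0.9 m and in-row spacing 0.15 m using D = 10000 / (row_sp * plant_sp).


D = 10000 / (row_sp * plant_sp)
  = 10000 / (0.9 * 0.15)
  = 10000 / 0.1350
  = 74074.07 plants/ha


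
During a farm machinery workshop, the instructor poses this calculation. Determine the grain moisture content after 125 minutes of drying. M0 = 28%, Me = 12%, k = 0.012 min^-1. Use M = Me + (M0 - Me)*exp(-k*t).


M = Me + (M0 - Me) * e^(-k*t)
  = 12 + (28 - 12) * e^(-0.012*125)
  = 12 + 16 * e^(-1.500)
  = 12 + 16 * 0.22313
  = 12 + 3.5701
  = 15.57%


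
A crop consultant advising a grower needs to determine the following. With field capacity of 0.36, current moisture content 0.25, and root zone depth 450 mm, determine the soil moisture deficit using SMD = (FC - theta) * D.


SMD = (FC - theta) * D
    = (0.36 - 0.25) * 450
    = 0.110 * 450
    = 49.50 mm


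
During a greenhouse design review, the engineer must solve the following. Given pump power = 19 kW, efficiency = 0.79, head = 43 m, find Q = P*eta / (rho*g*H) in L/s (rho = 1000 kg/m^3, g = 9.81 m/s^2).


Q = (P * 1000 * eta) / (rho * g * H)
  = (19 * 1000 * 0.79) / (1000 * 9.81 * 43)
  = 15010 / 421830
  = 0.03558 m^3/s = 35.58 L/s


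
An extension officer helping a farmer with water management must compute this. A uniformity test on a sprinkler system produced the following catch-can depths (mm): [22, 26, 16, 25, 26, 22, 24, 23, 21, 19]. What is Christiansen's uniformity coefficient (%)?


xbar = 224 / 10 = 22.400
sum|xi - xbar| = 24
CU = 100 * (1 - 24 / (10 * 22.400))
   = 100 * (1 - 0.1071)
   = 89.29%
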